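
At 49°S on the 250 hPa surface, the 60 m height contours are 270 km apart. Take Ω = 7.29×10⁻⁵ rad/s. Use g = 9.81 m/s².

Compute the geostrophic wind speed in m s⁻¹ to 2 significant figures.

Coriolis parameter at 49°S:
f = 2Ω sin φ = 2 × 7.29×10⁻⁵ × sin 49° = 1.10×10⁻⁴ s⁻¹
Height gradient: |∂Z/∂n| = 60 m / 270000 m = 2.22×10⁻⁴
On a pressure surface, geostrophic balance gives V_g = (g/f)|∂Z/∂n|:
V_g = 9.81 × 2.22×10⁻⁴ / 1.10×10⁻⁴ = 19.8 m/s

20 m s⁻¹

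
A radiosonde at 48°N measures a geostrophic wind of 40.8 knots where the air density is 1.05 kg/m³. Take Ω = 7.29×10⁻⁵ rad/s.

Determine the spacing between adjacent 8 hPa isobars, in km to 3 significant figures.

335 km

Coriolis parameter at 48°N:
f = 2Ω sin φ = 2 × 7.29×10⁻⁵ × sin 48° = 1.08×10⁻⁴ s⁻¹
Wind speed in SI: 40.8 knots = 21.0 m/s
Geostrophic balance rearranged: |∂P/∂n| = f ρ V_g
|∂P/∂n| = 1.08×10⁻⁴ × 1.05 × 21.0 = 2.39×10⁻³ Pa/m
Isobar spacing: Δn = ΔP/|∂P/∂n| = 800 Pa / 2.39×10⁻³ Pa/m = 335021 m ≈ 335 km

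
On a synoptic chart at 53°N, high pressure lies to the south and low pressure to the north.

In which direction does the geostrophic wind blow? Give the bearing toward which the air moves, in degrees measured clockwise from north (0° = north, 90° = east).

The pressure-gradient force points toward the north (bearing 000°).
Geostrophic balance: in the Northern Hemisphere the Coriolis force deflects motion to the right, so the geostrophic wind blows 90° to the right of the pressure-gradient force (low pressure on the left).
Rotating 000° by 90° clockwise gives 090° — the wind blows toward the east.

090°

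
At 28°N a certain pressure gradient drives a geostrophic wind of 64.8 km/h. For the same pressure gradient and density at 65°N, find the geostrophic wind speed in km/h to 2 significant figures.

34 km/h

With the same pressure gradient and density, V_g ∝ 1/f ∝ 1/sin φ.
V₂ = V₁ · sin φ₁ / sin φ₂ = 64.8 × sin 28° / sin 65°
V₂ = 64.8 × 0.4695/0.9063 = 34 km/h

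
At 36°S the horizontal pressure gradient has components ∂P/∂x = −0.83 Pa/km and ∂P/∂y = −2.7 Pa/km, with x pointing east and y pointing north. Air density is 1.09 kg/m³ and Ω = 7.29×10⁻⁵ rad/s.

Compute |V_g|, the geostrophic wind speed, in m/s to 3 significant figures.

Coriolis parameter at 36°S:
f = 2Ω sin φ = 2 × 7.29×10⁻⁵ × sin 36° = 8.57×10⁻⁵ s⁻¹
In the Southern Hemisphere f is negative: f = −8.57×10⁻⁵ s⁻¹.
Component geostrophic relations (x east, y north):
u_g = −(1/(fρ)) ∂P/∂y,  v_g = (1/(fρ)) ∂P/∂x
u_g = −(−2.7×10⁻³)/(−8.57×10⁻⁵ × 1.09) = −28.9 m/s;  v_g = (−0.83×10⁻³)/(−8.57×10⁻⁵ × 1.09) = 8.89 m/s
|V_g| = √(u_g² + v_g²) = 30.2 m/s

30.2 m/s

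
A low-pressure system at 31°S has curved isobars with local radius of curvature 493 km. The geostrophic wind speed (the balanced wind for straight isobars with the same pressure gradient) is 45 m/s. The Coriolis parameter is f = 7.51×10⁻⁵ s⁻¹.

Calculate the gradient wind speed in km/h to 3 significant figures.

Around a low, centrifugal force acts outward with Coriolis, so pressure-gradient force balances both:
(1/ρ)|∂P/∂n| = fV + V²/R  →  V² + fR·V − fR·V_g = 0
With fR = 7.51×10⁻⁵ × 493×10³ m = 37.0 m/s:
V = [−fR + √((fR)² + 4 fR V_g)]/2 = [−37.0 + √(37.0² + 4×37.0×45)]/2 = 26.3 m/s
Subgeostrophic (V < V_g = 45 m/s), as expected around a low.
Converting: 26.3 m/s × 3.6 = 94.7 km/h

94.7 km/h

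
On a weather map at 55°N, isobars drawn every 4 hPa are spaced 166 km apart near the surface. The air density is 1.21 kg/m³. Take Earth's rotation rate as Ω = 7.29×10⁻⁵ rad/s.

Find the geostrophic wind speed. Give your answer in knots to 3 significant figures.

Coriolis parameter at 55°N:
f = 2Ω sin φ = 2 × 7.29×10⁻⁵ × sin 55° = 1.19×10⁻⁴ s⁻¹
Pressure gradient: |∂P/∂n| = 400 Pa / 166000 m = 2.41×10⁻³ Pa/m
Geostrophic balance (pressure-gradient force = Coriolis force):
V_g = (1/(fρ)) |∂P/∂n| = 2.41×10⁻³ / (1.19×10⁻⁴ × 1.21) = 16.7 m/s
Converting: 16.7 m/s × 1.944 = 32.4 knots

32.4 knots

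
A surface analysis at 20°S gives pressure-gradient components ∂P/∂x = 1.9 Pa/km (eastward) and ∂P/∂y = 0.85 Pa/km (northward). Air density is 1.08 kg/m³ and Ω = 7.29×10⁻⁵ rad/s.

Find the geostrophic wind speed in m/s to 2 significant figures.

Coriolis parameter at 20°S:
f = 2Ω sin φ = 2 × 7.29×10⁻⁵ × sin 20° = 4.99×10⁻⁵ s⁻¹
In the Southern Hemisphere f is negative: f = −4.99×10⁻⁵ s⁻¹.
Component geostrophic relations (x east, y north):
u_g = −(1/(fρ)) ∂P/∂y,  v_g = (1/(fρ)) ∂P/∂x
u_g = −(0.85×10⁻³)/(−4.99×10⁻⁵ × 1.08) = 15.8 m/s;  v_g = (1.9×10⁻³)/(−4.99×10⁻⁵ × 1.08) = −35.3 m/s
|V_g| = √(u_g² + v_g²) = 38.6 m/s

39 m/s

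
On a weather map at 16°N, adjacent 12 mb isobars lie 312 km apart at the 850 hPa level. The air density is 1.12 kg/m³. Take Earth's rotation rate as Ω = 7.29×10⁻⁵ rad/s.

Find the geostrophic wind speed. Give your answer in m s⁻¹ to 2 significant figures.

Coriolis parameter at 16°N:
f = 2Ω sin φ = 2 × 7.29×10⁻⁵ × sin 16° = 4.02×10⁻⁵ s⁻¹
Pressure gradient: |∂P/∂n| = 1200 Pa / 312000 m = 3.85×10⁻³ Pa/m
Geostrophic balance (pressure-gradient force = Coriolis force):
V_g = (1/(fρ)) |∂P/∂n| = 3.85×10⁻³ / (4.02×10⁻⁵ × 1.12) = 85.5 m/s

85 m s⁻¹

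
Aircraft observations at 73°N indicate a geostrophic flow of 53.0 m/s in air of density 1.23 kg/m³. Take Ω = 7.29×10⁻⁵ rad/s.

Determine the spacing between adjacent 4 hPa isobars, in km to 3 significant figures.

Coriolis parameter at 73°N:
f = 2Ω sin φ = 2 × 7.29×10⁻⁵ × sin 73° = 1.39×10⁻⁴ s⁻¹
Geostrophic balance rearranged: |∂P/∂n| = f ρ V_g
|∂P/∂n| = 1.39×10⁻⁴ × 1.23 × 53.0 = 9.09×10⁻³ Pa/m
Isobar spacing: Δn = ΔP/|∂P/∂n| = 400 Pa / 9.09×10⁻³ Pa/m = 44007 m ≈ 44.0 km

44.0 km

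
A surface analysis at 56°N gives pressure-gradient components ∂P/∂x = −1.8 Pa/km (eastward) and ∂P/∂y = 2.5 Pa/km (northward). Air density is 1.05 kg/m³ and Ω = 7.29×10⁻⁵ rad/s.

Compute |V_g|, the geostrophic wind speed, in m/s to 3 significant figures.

24.3 m/s

Coriolis parameter at 56°N:
f = 2Ω sin φ = 2 × 7.29×10⁻⁵ × sin 56° = 1.21×10⁻⁴ s⁻¹
Component geostrophic relations (x east, y north):
u_g = −(1/(fρ)) ∂P/∂y,  v_g = (1/(fρ)) ∂P/∂x
u_g = −(2.5×10⁻³)/(1.21×10⁻⁴ × 1.05) = −19.7 m/s;  v_g = (−1.8×10⁻³)/(1.21×10⁻⁴ × 1.05) = −14.2 m/s
|V_g| = √(u_g² + v_g²) = 24.3 m/s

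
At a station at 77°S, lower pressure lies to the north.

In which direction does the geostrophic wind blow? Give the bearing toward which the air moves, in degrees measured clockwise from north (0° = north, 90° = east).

The pressure-gradient force points toward the north (bearing 000°).
Geostrophic balance: in the Southern Hemisphere the Coriolis force deflects motion to the left, so the geostrophic wind blows 90° to the left of the pressure-gradient force (low pressure on the right).
Rotating 000° by 90° counterclockwise gives 270° — the wind blows toward the west.

270°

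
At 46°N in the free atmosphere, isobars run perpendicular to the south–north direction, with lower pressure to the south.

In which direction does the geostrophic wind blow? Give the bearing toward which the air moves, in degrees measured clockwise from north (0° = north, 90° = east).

The pressure-gradient force points toward the south (bearing 180°).
Geostrophic balance: in the Northern Hemisphere the Coriolis force deflects motion to the right, so the geostrophic wind blows 90° to the right of the pressure-gradient force (low pressure on the left).
Rotating 180° by 90° clockwise gives 270° — the wind blows toward the west.

270°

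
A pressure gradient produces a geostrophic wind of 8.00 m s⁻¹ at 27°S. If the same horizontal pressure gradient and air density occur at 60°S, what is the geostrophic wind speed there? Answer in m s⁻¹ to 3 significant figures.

With the same pressure gradient and density, V_g ∝ 1/f ∝ 1/sin φ.
V₂ = V₁ · sin φ₁ / sin φ₂ = 8.00 × sin 27° / sin 60°
V₂ = 8.00 × 0.4540/0.8660 = 4.19 m s⁻¹

4.19 m s⁻¹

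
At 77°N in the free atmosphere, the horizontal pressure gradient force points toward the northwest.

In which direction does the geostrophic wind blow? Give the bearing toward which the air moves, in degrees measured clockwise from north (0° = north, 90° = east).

The pressure-gradient force points toward the northwest (bearing 315°).
Geostrophic balance: in the Northern Hemisphere the Coriolis force deflects motion to the right, so the geostrophic wind blows 90° to the right of the pressure-gradient force (low pressure on the left).
Rotating 315° by 90° clockwise gives 045° — the wind blows toward the northeast.

045°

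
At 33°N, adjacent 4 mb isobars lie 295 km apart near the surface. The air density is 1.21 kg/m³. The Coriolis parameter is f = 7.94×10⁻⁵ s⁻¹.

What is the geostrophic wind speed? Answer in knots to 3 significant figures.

27.4 knots

Pressure gradient: |∂P/∂n| = 400 Pa / 295000 m = 1.36×10⁻³ Pa/m
Geostrophic balance (pressure-gradient force = Coriolis force):
V_g = (1/(fρ)) |∂P/∂n| = 1.36×10⁻³ / (7.94×10⁻⁵ × 1.21) = 14.1 m/s
Converting: 14.1 m/s × 1.944 = 27.4 knots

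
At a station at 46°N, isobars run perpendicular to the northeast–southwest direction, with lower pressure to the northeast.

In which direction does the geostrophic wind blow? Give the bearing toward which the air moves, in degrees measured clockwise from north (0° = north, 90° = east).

135°

The pressure-gradient force points toward the northeast (bearing 045°).
Geostrophic balance: in the Northern Hemisphere the Coriolis force deflects motion to the right, so the geostrophic wind blows 90° to the right of the pressure-gradient force (low pressure on the left).
Rotating 045° by 90° clockwise gives 135° — the wind blows toward the southeast.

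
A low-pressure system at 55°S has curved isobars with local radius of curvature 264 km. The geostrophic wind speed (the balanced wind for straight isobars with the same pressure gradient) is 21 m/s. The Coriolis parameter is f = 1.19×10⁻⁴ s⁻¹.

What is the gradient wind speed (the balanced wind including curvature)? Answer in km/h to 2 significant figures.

52 km/h

Around a low, centrifugal force acts outward with Coriolis, so pressure-gradient force balances both:
(1/ρ)|∂P/∂n| = fV + V²/R  →  V² + fR·V − fR·V_g = 0
With fR = 1.19×10⁻⁴ × 264×10³ m = 31.4 m/s:
V = [−fR + √((fR)² + 4 fR V_g)]/2 = [−31.4 + √(31.4² + 4×31.4×21)]/2 = 14.4 m/s
Subgeostrophic (V < V_g = 21 m/s), as expected around a low.
Converting: 14.4 m/s × 3.6 = 52 km/h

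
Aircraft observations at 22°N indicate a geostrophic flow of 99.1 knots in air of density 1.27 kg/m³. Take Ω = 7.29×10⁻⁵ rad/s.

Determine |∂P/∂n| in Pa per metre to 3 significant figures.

Coriolis parameter at 22°N:
f = 2Ω sin φ = 2 × 7.29×10⁻⁵ × sin 22° = 5.46×10⁻⁵ s⁻¹
Wind speed in SI: 99.1 knots = 51.0 m/s
Geostrophic balance rearranged: |∂P/∂n| = f ρ V_g
|∂P/∂n| = 5.46×10⁻⁵ × 1.27 × 51.0 = 3.54×10⁻³ Pa/m

3.54×10⁻³ Pa/m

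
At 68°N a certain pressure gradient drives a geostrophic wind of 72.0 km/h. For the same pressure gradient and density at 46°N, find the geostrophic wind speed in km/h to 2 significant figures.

With the same pressure gradient and density, V_g ∝ 1/f ∝ 1/sin φ.
V₂ = V₁ · sin φ₁ / sin φ₂ = 72.0 × sin 68° / sin 46°
V₂ = 72.0 × 0.9272/0.7193 = 93 km/h

93 km/h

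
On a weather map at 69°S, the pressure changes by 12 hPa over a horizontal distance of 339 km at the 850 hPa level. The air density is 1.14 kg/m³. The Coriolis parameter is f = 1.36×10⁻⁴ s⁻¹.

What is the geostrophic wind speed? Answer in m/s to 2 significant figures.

Pressure gradient: |∂P/∂n| = 1200 Pa / 339000 m = 3.54×10⁻³ Pa/m
Geostrophic balance (pressure-gradient force = Coriolis force):
V_g = (1/(fρ)) |∂P/∂n| = 3.54×10⁻³ / (1.36×10⁻⁴ × 1.14) = 22.8 m/s

23 m/s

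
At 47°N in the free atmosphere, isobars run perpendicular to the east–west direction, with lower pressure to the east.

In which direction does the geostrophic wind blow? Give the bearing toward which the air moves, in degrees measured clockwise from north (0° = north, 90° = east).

180°

The pressure-gradient force points toward the east (bearing 090°).
Geostrophic balance: in the Northern Hemisphere the Coriolis force deflects motion to the right, so the geostrophic wind blows 90° to the right of the pressure-gradient force (low pressure on the left).
Rotating 090° by 90° clockwise gives 180° — the wind blows toward the south.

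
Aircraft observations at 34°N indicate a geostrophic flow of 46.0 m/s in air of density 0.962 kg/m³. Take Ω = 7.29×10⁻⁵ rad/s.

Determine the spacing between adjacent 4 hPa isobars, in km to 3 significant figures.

111 km

Coriolis parameter at 34°N:
f = 2Ω sin φ = 2 × 7.29×10⁻⁵ × sin 34° = 8.15×10⁻⁵ s⁻¹
Geostrophic balance rearranged: |∂P/∂n| = f ρ V_g
|∂P/∂n| = 8.15×10⁻⁵ × 0.962 × 46.0 = 3.61×10⁻³ Pa/m
Isobar spacing: Δn = ΔP/|∂P/∂n| = 400 Pa / 3.61×10⁻³ Pa/m = 110868 m ≈ 111 km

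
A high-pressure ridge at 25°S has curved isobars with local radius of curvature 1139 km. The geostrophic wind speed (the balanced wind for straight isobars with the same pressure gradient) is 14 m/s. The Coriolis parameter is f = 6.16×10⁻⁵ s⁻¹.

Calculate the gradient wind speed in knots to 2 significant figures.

38 knots

Around a high, pressure-gradient force acts outward with centrifugal, so Coriolis balances both:
fV = (1/ρ)|∂P/∂n| + V²/R  →  V² − fR·V + fR·V_g = 0
With fR = 6.16×10⁻⁵ × 1139×10³ m = 70.2 m/s:
V = [fR − √((fR)² − 4 fR V_g)]/2 = [70.2 − √(70.2² − 4×70.2×14)]/2 = 19.3 m/s
Supergeostrophic (V > V_g = 14 m/s), as expected around a high.
Converting: 19.3 m/s × 1.944 = 38 knots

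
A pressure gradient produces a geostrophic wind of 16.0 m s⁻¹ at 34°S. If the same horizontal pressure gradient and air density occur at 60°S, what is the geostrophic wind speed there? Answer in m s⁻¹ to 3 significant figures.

With the same pressure gradient and density, V_g ∝ 1/f ∝ 1/sin φ.
V₂ = V₁ · sin φ₁ / sin φ₂ = 16.0 × sin 34° / sin 60°
V₂ = 16.0 × 0.5592/0.8660 = 10.3 m s⁻¹

10.3 m s⁻¹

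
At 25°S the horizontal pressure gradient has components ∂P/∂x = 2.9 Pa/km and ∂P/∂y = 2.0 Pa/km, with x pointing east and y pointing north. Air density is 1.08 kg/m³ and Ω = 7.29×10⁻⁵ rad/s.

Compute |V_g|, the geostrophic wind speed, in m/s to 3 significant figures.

Coriolis parameter at 25°S:
f = 2Ω sin φ = 2 × 7.29×10⁻⁵ × sin 25° = 6.16×10⁻⁵ s⁻¹
In the Southern Hemisphere f is negative: f = −6.16×10⁻⁵ s⁻¹.
Component geostrophic relations (x east, y north):
u_g = −(1/(fρ)) ∂P/∂y,  v_g = (1/(fρ)) ∂P/∂x
u_g = −(2.0×10⁻³)/(−6.16×10⁻⁵ × 1.08) = 30.1 m/s;  v_g = (2.9×10⁻³)/(−6.16×10⁻⁵ × 1.08) = −43.6 m/s
|V_g| = √(u_g² + v_g²) = 52.9 m/s

52.9 m/s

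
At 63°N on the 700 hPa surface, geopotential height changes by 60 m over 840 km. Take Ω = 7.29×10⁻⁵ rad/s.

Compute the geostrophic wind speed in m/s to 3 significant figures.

Coriolis parameter at 63°N:
f = 2Ω sin φ = 2 × 7.29×10⁻⁵ × sin 63° = 1.30×10⁻⁴ s⁻¹
Height gradient: |∂Z/∂n| = 60 m / 840000 m = 7.14×10⁻⁵
On a pressure surface, geostrophic balance gives V_g = (g/f)|∂Z/∂n|:
V_g = 9.81 × 7.14×10⁻⁵ / 1.30×10⁻⁴ = 5.39 m/s

5.39 m/s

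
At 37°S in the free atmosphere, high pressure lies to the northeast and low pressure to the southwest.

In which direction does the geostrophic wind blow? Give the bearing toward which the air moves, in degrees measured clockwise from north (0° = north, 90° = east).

135°

The pressure-gradient force points toward the southwest (bearing 225°).
Geostrophic balance: in the Southern Hemisphere the Coriolis force deflects motion to the left, so the geostrophic wind blows 90° to the left of the pressure-gradient force (low pressure on the right).
Rotating 225° by 90° counterclockwise gives 135° — the wind blows toward the southeast.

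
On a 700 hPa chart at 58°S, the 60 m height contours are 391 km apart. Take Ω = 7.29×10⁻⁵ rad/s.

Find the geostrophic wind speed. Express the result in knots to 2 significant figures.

24 knots

Coriolis parameter at 58°S:
f = 2Ω sin φ = 2 × 7.29×10⁻⁵ × sin 58° = 1.24×10⁻⁴ s⁻¹
Height gradient: |∂Z/∂n| = 60 m / 391000 m = 1.53×10⁻⁴
On a pressure surface, geostrophic balance gives V_g = (g/f)|∂Z/∂n|:
V_g = 9.81 × 1.53×10⁻⁴ / 1.24×10⁻⁴ = 12.2 m/s
Converting: 12.2 m/s × 1.944 = 24 knots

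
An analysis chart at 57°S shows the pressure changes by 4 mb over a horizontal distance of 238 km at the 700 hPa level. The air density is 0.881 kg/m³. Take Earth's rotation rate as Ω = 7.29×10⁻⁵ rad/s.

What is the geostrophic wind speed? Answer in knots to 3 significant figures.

30.3 knots

Coriolis parameter at 57°S:
f = 2Ω sin φ = 2 × 7.29×10⁻⁵ × sin 57° = 1.22×10⁻⁴ s⁻¹
Pressure gradient: |∂P/∂n| = 400 Pa / 238000 m = 1.68×10⁻³ Pa/m
Geostrophic balance (pressure-gradient force = Coriolis force):
V_g = (1/(fρ)) |∂P/∂n| = 1.68×10⁻³ / (1.22×10⁻⁴ × 0.881) = 15.6 m/s
Converting: 15.6 m/s × 1.944 = 30.3 knots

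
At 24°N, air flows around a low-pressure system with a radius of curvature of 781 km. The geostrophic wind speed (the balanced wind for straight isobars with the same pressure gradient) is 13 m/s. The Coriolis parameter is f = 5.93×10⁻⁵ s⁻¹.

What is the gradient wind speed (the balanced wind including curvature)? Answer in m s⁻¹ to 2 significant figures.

Around a low, centrifugal force acts outward with Coriolis, so pressure-gradient force balances both:
(1/ρ)|∂P/∂n| = fV + V²/R  →  V² + fR·V − fR·V_g = 0
With fR = 5.93×10⁻⁵ × 781×10³ m = 46.3 m/s:
V = [−fR + √((fR)² + 4 fR V_g)]/2 = [−46.3 + √(46.3² + 4×46.3×13)]/2 = 10.6 m/s
Subgeostrophic (V < V_g = 13 m/s), as expected around a low.

11 m s⁻¹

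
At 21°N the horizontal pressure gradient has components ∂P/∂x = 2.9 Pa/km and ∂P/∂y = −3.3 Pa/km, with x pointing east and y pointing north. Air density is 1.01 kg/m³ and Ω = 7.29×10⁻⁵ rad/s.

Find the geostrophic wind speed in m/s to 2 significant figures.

Coriolis parameter at 21°N:
f = 2Ω sin φ = 2 × 7.29×10⁻⁵ × sin 21° = 5.23×10⁻⁵ s⁻¹
Component geostrophic relations (x east, y north):
u_g = −(1/(fρ)) ∂P/∂y,  v_g = (1/(fρ)) ∂P/∂x
u_g = −(−3.3×10⁻³)/(5.23×10⁻⁵ × 1.01) = 62.5 m/s;  v_g = (2.9×10⁻³)/(5.23×10⁻⁵ × 1.01) = 55.0 m/s
|V_g| = √(u_g² + v_g²) = 83.2 m/s

83 m/s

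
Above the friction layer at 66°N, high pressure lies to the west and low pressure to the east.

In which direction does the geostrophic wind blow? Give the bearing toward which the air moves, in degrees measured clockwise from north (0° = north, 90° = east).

The pressure-gradient force points toward the east (bearing 090°).
Geostrophic balance: in the Northern Hemisphere the Coriolis force deflects motion to the right, so the geostrophic wind blows 90° to the right of the pressure-gradient force (low pressure on the left).
Rotating 090° by 90° clockwise gives 180° — the wind blows toward the south.

180°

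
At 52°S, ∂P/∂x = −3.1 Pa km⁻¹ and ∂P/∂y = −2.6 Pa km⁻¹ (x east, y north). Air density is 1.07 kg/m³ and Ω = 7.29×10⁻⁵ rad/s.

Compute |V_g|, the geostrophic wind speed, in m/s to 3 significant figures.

32.9 m/s

Coriolis parameter at 52°S:
f = 2Ω sin φ = 2 × 7.29×10⁻⁵ × sin 52° = 1.15×10⁻⁴ s⁻¹
In the Southern Hemisphere f is negative: f = −1.15×10⁻⁴ s⁻¹.
Component geostrophic relations (x east, y north):
u_g = −(1/(fρ)) ∂P/∂y,  v_g = (1/(fρ)) ∂P/∂x
u_g = −(−2.6×10⁻³)/(−1.15×10⁻⁴ × 1.07) = −21.1 m/s;  v_g = (−3.1×10⁻³)/(−1.15×10⁻⁴ × 1.07) = 25.2 m/s
|V_g| = √(u_g² + v_g²) = 32.9 m/s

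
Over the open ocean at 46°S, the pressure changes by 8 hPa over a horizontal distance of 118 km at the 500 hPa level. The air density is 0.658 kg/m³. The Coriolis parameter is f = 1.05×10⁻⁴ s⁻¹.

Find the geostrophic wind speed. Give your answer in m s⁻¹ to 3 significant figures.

Pressure gradient: |∂P/∂n| = 800 Pa / 118000 m = 6.78×10⁻³ Pa/m
Geostrophic balance (pressure-gradient force = Coriolis force):
V_g = (1/(fρ)) |∂P/∂n| = 6.78×10⁻³ / (1.05×10⁻⁴ × 0.658) = 98.1 m/s

98.1 m s⁻¹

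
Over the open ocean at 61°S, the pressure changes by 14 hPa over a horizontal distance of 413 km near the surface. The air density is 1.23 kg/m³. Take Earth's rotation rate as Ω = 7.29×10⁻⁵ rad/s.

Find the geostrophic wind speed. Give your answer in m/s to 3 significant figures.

Coriolis parameter at 61°S:
f = 2Ω sin φ = 2 × 7.29×10⁻⁵ × sin 61° = 1.28×10⁻⁴ s⁻¹
Pressure gradient: |∂P/∂n| = 1400 Pa / 413000 m = 3.39×10⁻³ Pa/m
Geostrophic balance (pressure-gradient force = Coriolis force):
V_g = (1/(fρ)) |∂P/∂n| = 3.39×10⁻³ / (1.28×10⁻⁴ × 1.23) = 21.6 m/s

21.6 m/s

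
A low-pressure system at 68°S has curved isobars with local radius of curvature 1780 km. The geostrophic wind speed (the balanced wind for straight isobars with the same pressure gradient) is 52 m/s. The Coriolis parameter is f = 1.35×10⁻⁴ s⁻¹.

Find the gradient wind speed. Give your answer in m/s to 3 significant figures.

Around a low, centrifugal force acts outward with Coriolis, so pressure-gradient force balances both:
(1/ρ)|∂P/∂n| = fV + V²/R  →  V² + fR·V − fR·V_g = 0
With fR = 1.35×10⁻⁴ × 1780×10³ m = 240 m/s:
V = [−fR + √((fR)² + 4 fR V_g)]/2 = [−240 + √(240² + 4×240×52)]/2 = 44 m/s
Subgeostrophic (V < V_g = 52 m/s), as expected around a low.

44.0 m/s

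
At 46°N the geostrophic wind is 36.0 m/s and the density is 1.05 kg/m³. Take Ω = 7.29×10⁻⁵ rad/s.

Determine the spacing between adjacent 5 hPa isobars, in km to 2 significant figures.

130 km

Coriolis parameter at 46°N:
f = 2Ω sin φ = 2 × 7.29×10⁻⁵ × sin 46° = 1.05×10⁻⁴ s⁻¹
Geostrophic balance rearranged: |∂P/∂n| = f ρ V_g
|∂P/∂n| = 1.05×10⁻⁴ × 1.05 × 36.0 = 3.96×10⁻³ Pa/m
Isobar spacing: Δn = ΔP/|∂P/∂n| = 500 Pa / 3.96×10⁻³ Pa/m = 126121 m ≈ 130 km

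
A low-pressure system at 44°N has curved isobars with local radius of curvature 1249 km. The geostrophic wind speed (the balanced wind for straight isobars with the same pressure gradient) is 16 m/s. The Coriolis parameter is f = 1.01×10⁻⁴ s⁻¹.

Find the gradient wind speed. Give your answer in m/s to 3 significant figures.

Around a low, centrifugal force acts outward with Coriolis, so pressure-gradient force balances both:
(1/ρ)|∂P/∂n| = fV + V²/R  →  V² + fR·V − fR·V_g = 0
With fR = 1.01×10⁻⁴ × 1249×10³ m = 126 m/s:
V = [−fR + √((fR)² + 4 fR V_g)]/2 = [−126 + √(126² + 4×126×16)]/2 = 14.4 m/s
Subgeostrophic (V < V_g = 16 m/s), as expected around a low.

14.4 m/s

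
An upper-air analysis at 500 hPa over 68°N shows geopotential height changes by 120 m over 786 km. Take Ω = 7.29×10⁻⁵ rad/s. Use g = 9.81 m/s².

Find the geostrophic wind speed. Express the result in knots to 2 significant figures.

22 knots

Coriolis parameter at 68°N:
f = 2Ω sin φ = 2 × 7.29×10⁻⁵ × sin 68° = 1.35×10⁻⁴ s⁻¹
Height gradient: |∂Z/∂n| = 120 m / 786000 m = 1.53×10⁻⁴
On a pressure surface, geostrophic balance gives V_g = (g/f)|∂Z/∂n|:
V_g = 9.81 × 1.53×10⁻⁴ / 1.35×10⁻⁴ = 11.1 m/s
Converting: 11.1 m/s × 1.944 = 22 knots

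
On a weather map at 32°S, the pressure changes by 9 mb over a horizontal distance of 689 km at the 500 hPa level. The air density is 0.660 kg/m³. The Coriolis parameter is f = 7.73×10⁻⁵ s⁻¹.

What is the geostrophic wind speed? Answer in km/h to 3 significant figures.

Pressure gradient: |∂P/∂n| = 900 Pa / 689000 m = 1.31×10⁻³ Pa/m
Geostrophic balance (pressure-gradient force = Coriolis force):
V_g = (1/(fρ)) |∂P/∂n| = 1.31×10⁻³ / (7.73×10⁻⁵ × 0.660) = 25.6 m/s
Converting: 25.6 m/s × 3.6 = 92.2 km/h

92.2 km/h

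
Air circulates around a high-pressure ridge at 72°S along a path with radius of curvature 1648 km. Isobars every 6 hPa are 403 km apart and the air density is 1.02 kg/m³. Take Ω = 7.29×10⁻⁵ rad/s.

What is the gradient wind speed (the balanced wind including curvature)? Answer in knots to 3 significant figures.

21.5 knots

Coriolis parameter at 72°S:
f = 2Ω sin φ = 2 × 7.29×10⁻⁵ × sin 72° = 1.39×10⁻⁴ s⁻¹
Pressure gradient: |∂P/∂n| = 600 Pa / 403000 m = 1.49×10⁻³ Pa/m
Geostrophic speed: V_g = |∂P/∂n|/(fρ) = 1.49×10⁻³/(1.39×10⁻⁴ × 1.02) = 10.5 m/s
Around a high, pressure-gradient force acts outward with centrifugal, so Coriolis balances both:
fV = (1/ρ)|∂P/∂n| + V²/R  →  V² − fR·V + fR·V_g = 0
With fR = 1.39×10⁻⁴ × 1648×10³ m = 229 m/s:
V = [fR − √((fR)² − 4 fR V_g)]/2 = [229 − √(229² − 4×229×10.5)]/2 = 11.1 m/s
Supergeostrophic (V > V_g = 10.5 m/s), as expected around a high.
Converting: 11.1 m/s × 1.944 = 21.5 knots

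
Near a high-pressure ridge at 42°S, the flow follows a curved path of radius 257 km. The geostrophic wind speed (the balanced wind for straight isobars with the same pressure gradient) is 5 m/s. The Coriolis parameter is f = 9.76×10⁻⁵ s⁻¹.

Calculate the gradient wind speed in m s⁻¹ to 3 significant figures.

6.90 m s⁻¹

Around a high, pressure-gradient force acts outward with centrifugal, so Coriolis balances both:
fV = (1/ρ)|∂P/∂n| + V²/R  →  V² − fR·V + fR·V_g = 0
With fR = 9.76×10⁻⁵ × 257×10³ m = 25.1 m/s:
V = [fR − √((fR)² − 4 fR V_g)]/2 = [25.1 − √(25.1² − 4×25.1×5)]/2 = 6.9 m/s
Supergeostrophic (V > V_g = 5 m/s), as expected around a high.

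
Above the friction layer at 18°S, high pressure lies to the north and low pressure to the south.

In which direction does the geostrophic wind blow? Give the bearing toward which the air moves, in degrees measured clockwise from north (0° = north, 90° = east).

090°

The pressure-gradient force points toward the south (bearing 180°).
Geostrophic balance: in the Southern Hemisphere the Coriolis force deflects motion to the left, so the geostrophic wind blows 90° to the left of the pressure-gradient force (low pressure on the right).
Rotating 180° by 90° counterclockwise gives 090° — the wind blows toward the east.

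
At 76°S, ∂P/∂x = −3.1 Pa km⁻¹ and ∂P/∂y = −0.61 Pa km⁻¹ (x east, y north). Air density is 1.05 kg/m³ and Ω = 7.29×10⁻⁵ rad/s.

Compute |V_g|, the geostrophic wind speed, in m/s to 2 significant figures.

Coriolis parameter at 76°S:
f = 2Ω sin φ = 2 × 7.29×10⁻⁵ × sin 76° = 1.41×10⁻⁴ s⁻¹
In the Southern Hemisphere f is negative: f = −1.41×10⁻⁴ s⁻¹.
Component geostrophic relations (x east, y north):
u_g = −(1/(fρ)) ∂P/∂y,  v_g = (1/(fρ)) ∂P/∂x
u_g = −(−0.61×10⁻³)/(−1.41×10⁻⁴ × 1.05) = −4.11 m/s;  v_g = (−3.1×10⁻³)/(−1.41×10⁻⁴ × 1.05) = 20.9 m/s
|V_g| = √(u_g² + v_g²) = 21.3 m/s

21 m/s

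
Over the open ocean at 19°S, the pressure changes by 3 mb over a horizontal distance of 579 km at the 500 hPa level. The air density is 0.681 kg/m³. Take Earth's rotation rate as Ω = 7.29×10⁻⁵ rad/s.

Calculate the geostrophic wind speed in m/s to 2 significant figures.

16 m/s

Coriolis parameter at 19°S:
f = 2Ω sin φ = 2 × 7.29×10⁻⁵ × sin 19° = 4.75×10⁻⁵ s⁻¹
Pressure gradient: |∂P/∂n| = 300 Pa / 579000 m = 5.18×10⁻⁴ Pa/m
Geostrophic balance (pressure-gradient force = Coriolis force):
V_g = (1/(fρ)) |∂P/∂n| = 5.18×10⁻⁴ / (4.75×10⁻⁵ × 0.681) = 16.0 m/s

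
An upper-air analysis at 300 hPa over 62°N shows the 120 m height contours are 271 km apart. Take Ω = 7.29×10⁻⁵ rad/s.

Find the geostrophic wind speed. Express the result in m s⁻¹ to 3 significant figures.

33.7 m s⁻¹

Coriolis parameter at 62°N:
f = 2Ω sin φ = 2 × 7.29×10⁻⁵ × sin 62° = 1.29×10⁻⁴ s⁻¹
Height gradient: |∂Z/∂n| = 120 m / 271000 m = 4.43×10⁻⁴
On a pressure surface, geostrophic balance gives V_g = (g/f)|∂Z/∂n|:
V_g = 9.81 × 4.43×10⁻⁴ / 1.29×10⁻⁴ = 33.7 m/s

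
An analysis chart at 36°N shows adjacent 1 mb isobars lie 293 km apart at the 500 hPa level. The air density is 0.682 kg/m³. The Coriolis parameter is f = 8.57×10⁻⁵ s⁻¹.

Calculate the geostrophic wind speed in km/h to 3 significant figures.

Pressure gradient: |∂P/∂n| = 100 Pa / 293000 m = 3.41×10⁻⁴ Pa/m
Geostrophic balance (pressure-gradient force = Coriolis force):
V_g = (1/(fρ)) |∂P/∂n| = 3.41×10⁻⁴ / (8.57×10⁻⁵ × 0.682) = 5.84 m/s
Converting: 5.84 m/s × 3.6 = 21.0 km/h

21.0 km/h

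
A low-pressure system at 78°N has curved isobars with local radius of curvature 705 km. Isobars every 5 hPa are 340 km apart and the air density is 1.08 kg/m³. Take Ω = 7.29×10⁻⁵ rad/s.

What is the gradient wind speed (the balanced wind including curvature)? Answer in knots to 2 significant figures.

17 knots

Coriolis parameter at 78°N:
f = 2Ω sin φ = 2 × 7.29×10⁻⁵ × sin 78° = 1.43×10⁻⁴ s⁻¹
Pressure gradient: |∂P/∂n| = 500 Pa / 340000 m = 1.47×10⁻³ Pa/m
Geostrophic speed: V_g = |∂P/∂n|/(fρ) = 1.47×10⁻³/(1.43×10⁻⁴ × 1.08) = 9.55 m/s
Around a low, centrifugal force acts outward with Coriolis, so pressure-gradient force balances both:
(1/ρ)|∂P/∂n| = fV + V²/R  →  V² + fR·V − fR·V_g = 0
With fR = 1.43×10⁻⁴ × 705×10³ m = 101 m/s:
V = [−fR + √((fR)² + 4 fR V_g)]/2 = [−101 + √(101² + 4×101×9.55)]/2 = 8.78 m/s
Subgeostrophic (V < V_g = 9.55 m/s), as expected around a low.
Converting: 8.78 m/s × 1.944 = 17 knots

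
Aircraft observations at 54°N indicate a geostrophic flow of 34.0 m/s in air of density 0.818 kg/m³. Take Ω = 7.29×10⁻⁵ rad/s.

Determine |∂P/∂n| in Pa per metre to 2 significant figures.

3.3×10⁻³ Pa/m

Coriolis parameter at 54°N:
f = 2Ω sin φ = 2 × 7.29×10⁻⁵ × sin 54° = 1.18×10⁻⁴ s⁻¹
Geostrophic balance rearranged: |∂P/∂n| = f ρ V_g
|∂P/∂n| = 1.18×10⁻⁴ × 0.818 × 34.0 = 3.28×10⁻³ Pa/m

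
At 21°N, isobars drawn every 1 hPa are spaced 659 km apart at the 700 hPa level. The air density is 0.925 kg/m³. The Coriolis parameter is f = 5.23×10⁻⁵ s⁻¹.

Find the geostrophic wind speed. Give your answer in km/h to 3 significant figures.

11.3 km/h

Pressure gradient: |∂P/∂n| = 100 Pa / 659000 m = 1.52×10⁻⁴ Pa/m
Geostrophic balance (pressure-gradient force = Coriolis force):
V_g = (1/(fρ)) |∂P/∂n| = 1.52×10⁻⁴ / (5.23×10⁻⁵ × 0.925) = 3.14 m/s
Converting: 3.14 m/s × 3.6 = 11.3 km/h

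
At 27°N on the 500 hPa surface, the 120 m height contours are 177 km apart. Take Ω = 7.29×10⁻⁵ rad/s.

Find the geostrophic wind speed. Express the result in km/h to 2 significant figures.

Coriolis parameter at 27°N:
f = 2Ω sin φ = 2 × 7.29×10⁻⁵ × sin 27° = 6.62×10⁻⁵ s⁻¹
Height gradient: |∂Z/∂n| = 120 m / 177000 m = 6.78×10⁻⁴
On a pressure surface, geostrophic balance gives V_g = (g/f)|∂Z/∂n|:
V_g = 9.81 × 6.78×10⁻⁴ / 6.62×10⁻⁵ = 100 m/s
Converting: 100 m/s × 3.6 = 360 km/h

360 km/h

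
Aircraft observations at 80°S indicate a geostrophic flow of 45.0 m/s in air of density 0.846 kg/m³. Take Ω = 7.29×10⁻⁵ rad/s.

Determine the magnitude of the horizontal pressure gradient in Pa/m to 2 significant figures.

Coriolis parameter at 80°S:
f = 2Ω sin φ = 2 × 7.29×10⁻⁵ × sin 80° = 1.44×10⁻⁴ s⁻¹
Geostrophic balance rearranged: |∂P/∂n| = f ρ V_g
|∂P/∂n| = 1.44×10⁻⁴ × 0.846 × 45.0 = 5.47×10⁻³ Pa/m

5.5×10⁻³ Pa/m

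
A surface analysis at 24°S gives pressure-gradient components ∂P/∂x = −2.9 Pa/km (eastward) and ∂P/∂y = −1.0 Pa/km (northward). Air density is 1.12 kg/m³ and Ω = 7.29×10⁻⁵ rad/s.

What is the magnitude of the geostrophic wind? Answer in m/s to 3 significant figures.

46.2 m/s

Coriolis parameter at 24°S:
f = 2Ω sin φ = 2 × 7.29×10⁻⁵ × sin 24° = 5.93×10⁻⁵ s⁻¹
In the Southern Hemisphere f is negative: f = −5.93×10⁻⁵ s⁻¹.
Component geostrophic relations (x east, y north):
u_g = −(1/(fρ)) ∂P/∂y,  v_g = (1/(fρ)) ∂P/∂x
u_g = −(−1.0×10⁻³)/(−5.93×10⁻⁵ × 1.12) = −15.1 m/s;  v_g = (−2.9×10⁻³)/(−5.93×10⁻⁵ × 1.12) = 43.7 m/s
|V_g| = √(u_g² + v_g²) = 46.2 m/s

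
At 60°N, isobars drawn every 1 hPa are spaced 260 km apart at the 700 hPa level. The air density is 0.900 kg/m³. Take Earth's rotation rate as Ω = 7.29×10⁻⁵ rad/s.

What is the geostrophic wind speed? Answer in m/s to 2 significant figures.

Coriolis parameter at 60°N:
f = 2Ω sin φ = 2 × 7.29×10⁻⁵ × sin 60° = 1.26×10⁻⁴ s⁻¹
Pressure gradient: |∂P/∂n| = 100 Pa / 260000 m = 3.85×10⁻⁴ Pa/m
Geostrophic balance (pressure-gradient force = Coriolis force):
V_g = (1/(fρ)) |∂P/∂n| = 3.85×10⁻⁴ / (1.26×10⁻⁴ × 0.900) = 3.38 m/s

3.4 m/s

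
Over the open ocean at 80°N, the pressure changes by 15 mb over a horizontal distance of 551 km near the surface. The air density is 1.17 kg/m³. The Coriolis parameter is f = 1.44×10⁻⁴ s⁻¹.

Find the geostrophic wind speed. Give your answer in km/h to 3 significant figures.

Pressure gradient: |∂P/∂n| = 1500 Pa / 551000 m = 2.72×10⁻³ Pa/m
Geostrophic balance (pressure-gradient force = Coriolis force):
V_g = (1/(fρ)) |∂P/∂n| = 2.72×10⁻³ / (1.44×10⁻⁴ × 1.17) = 16.2 m/s
Converting: 16.2 m/s × 3.6 = 58.2 km/h

58.2 km/h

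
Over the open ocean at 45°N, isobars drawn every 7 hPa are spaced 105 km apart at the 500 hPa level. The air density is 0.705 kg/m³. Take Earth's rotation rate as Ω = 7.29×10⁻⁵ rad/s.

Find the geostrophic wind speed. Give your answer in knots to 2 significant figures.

Coriolis parameter at 45°N:
f = 2Ω sin φ = 2 × 7.29×10⁻⁵ × sin 45° = 1.03×10⁻⁴ s⁻¹
Pressure gradient: |∂P/∂n| = 700 Pa / 105000 m = 6.67×10⁻³ Pa/m
Geostrophic balance (pressure-gradient force = Coriolis force):
V_g = (1/(fρ)) |∂P/∂n| = 6.67×10⁻³ / (1.03×10⁻⁴ × 0.705) = 91.7 m/s
Converting: 91.7 m/s × 1.944 = 180 knots

180 knots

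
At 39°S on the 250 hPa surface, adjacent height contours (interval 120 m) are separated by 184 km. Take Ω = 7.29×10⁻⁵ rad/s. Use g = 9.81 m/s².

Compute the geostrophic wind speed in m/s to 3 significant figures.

Coriolis parameter at 39°S:
f = 2Ω sin φ = 2 × 7.29×10⁻⁵ × sin 39° = 9.18×10⁻⁵ s⁻¹
Height gradient: |∂Z/∂n| = 120 m / 184000 m = 6.52×10⁻⁴
On a pressure surface, geostrophic balance gives V_g = (g/f)|∂Z/∂n|:
V_g = 9.81 × 6.52×10⁻⁴ / 9.18×10⁻⁵ = 69.7 m/s

69.7 m/s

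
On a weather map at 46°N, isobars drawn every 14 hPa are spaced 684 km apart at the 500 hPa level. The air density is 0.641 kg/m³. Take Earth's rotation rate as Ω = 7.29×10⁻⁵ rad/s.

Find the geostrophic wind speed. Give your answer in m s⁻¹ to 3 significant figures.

30.4 m s⁻¹

Coriolis parameter at 46°N:
f = 2Ω sin φ = 2 × 7.29×10⁻⁵ × sin 46° = 1.05×10⁻⁴ s⁻¹
Pressure gradient: |∂P/∂n| = 1400 Pa / 684000 m = 2.05×10⁻³ Pa/m
Geostrophic balance (pressure-gradient force = Coriolis force):
V_g = (1/(fρ)) |∂P/∂n| = 2.05×10⁻³ / (1.05×10⁻⁴ × 0.641) = 30.4 m/s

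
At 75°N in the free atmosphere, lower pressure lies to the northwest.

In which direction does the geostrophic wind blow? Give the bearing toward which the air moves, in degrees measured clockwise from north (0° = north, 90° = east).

The pressure-gradient force points toward the northwest (bearing 315°).
Geostrophic balance: in the Northern Hemisphere the Coriolis force deflects motion to the right, so the geostrophic wind blows 90° to the right of the pressure-gradient force (low pressure on the left).
Rotating 315° by 90° clockwise gives 045° — the wind blows toward the northeast.

045°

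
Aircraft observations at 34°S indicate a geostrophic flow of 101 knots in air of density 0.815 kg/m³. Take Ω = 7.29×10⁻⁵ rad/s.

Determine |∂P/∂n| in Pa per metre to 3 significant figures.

3.45×10⁻³ Pa/m

Coriolis parameter at 34°S:
f = 2Ω sin φ = 2 × 7.29×10⁻⁵ × sin 34° = 8.15×10⁻⁵ s⁻¹
Wind speed in SI: 101 knots = 52.0 m/s
Geostrophic balance rearranged: |∂P/∂n| = f ρ V_g
|∂P/∂n| = 8.15×10⁻⁵ × 0.815 × 52.0 = 3.45×10⁻³ Pa/m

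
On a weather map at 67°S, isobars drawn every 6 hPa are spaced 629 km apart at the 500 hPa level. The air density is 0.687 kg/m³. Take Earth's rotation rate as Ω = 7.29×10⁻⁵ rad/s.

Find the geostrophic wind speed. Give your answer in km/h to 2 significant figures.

37 km/h

Coriolis parameter at 67°S:
f = 2Ω sin φ = 2 × 7.29×10⁻⁵ × sin 67° = 1.34×10⁻⁴ s⁻¹
Pressure gradient: |∂P/∂n| = 600 Pa / 629000 m = 9.54×10⁻⁴ Pa/m
Geostrophic balance (pressure-gradient force = Coriolis force):
V_g = (1/(fρ)) |∂P/∂n| = 9.54×10⁻⁴ / (1.34×10⁻⁴ × 0.687) = 10.3 m/s
Converting: 10.3 m/s × 3.6 = 37 km/h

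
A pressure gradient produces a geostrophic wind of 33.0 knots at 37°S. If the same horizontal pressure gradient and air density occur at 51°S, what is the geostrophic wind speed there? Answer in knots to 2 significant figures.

26 knots

With the same pressure gradient and density, V_g ∝ 1/f ∝ 1/sin φ.
V₂ = V₁ · sin φ₁ / sin φ₂ = 33.0 × sin 37° / sin 51°
V₂ = 33.0 × 0.6018/0.7771 = 26 knots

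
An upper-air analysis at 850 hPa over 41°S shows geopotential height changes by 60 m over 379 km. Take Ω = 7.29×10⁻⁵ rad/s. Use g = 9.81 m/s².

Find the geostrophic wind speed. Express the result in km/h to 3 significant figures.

Coriolis parameter at 41°S:
f = 2Ω sin φ = 2 × 7.29×10⁻⁵ × sin 41° = 9.57×10⁻⁵ s⁻¹
Height gradient: |∂Z/∂n| = 60 m / 379000 m = 1.58×10⁻⁴
On a pressure surface, geostrophic balance gives V_g = (g/f)|∂Z/∂n|:
V_g = 9.81 × 1.58×10⁻⁴ / 9.57×10⁻⁵ = 16.2 m/s
Converting: 16.2 m/s × 3.6 = 58.4 km/h

58.4 km/h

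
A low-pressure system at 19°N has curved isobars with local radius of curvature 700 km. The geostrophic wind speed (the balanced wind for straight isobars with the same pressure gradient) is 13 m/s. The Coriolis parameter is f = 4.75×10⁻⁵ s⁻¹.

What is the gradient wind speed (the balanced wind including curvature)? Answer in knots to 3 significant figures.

19.4 knots

Around a low, centrifugal force acts outward with Coriolis, so pressure-gradient force balances both:
(1/ρ)|∂P/∂n| = fV + V²/R  →  V² + fR·V − fR·V_g = 0
With fR = 4.75×10⁻⁵ × 700×10³ m = 33.2 m/s:
V = [−fR + √((fR)² + 4 fR V_g)]/2 = [−33.2 + √(33.2² + 4×33.2×13)]/2 = 10 m/s
Subgeostrophic (V < V_g = 13 m/s), as expected around a low.
Converting: 10 m/s × 1.944 = 19.4 knots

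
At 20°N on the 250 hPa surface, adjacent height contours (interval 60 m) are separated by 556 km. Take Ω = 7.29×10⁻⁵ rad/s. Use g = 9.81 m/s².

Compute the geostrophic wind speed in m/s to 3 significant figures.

Coriolis parameter at 20°N:
f = 2Ω sin φ = 2 × 7.29×10⁻⁵ × sin 20° = 4.99×10⁻⁵ s⁻¹
Height gradient: |∂Z/∂n| = 60 m / 556000 m = 1.08×10⁻⁴
On a pressure surface, geostrophic balance gives V_g = (g/f)|∂Z/∂n|:
V_g = 9.81 × 1.08×10⁻⁴ / 4.99×10⁻⁵ = 21.2 m/s

21.2 m/s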